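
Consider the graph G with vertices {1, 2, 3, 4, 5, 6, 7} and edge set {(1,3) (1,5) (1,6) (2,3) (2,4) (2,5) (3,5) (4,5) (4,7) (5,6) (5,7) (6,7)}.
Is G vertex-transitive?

No

Vertex 5 is the only vertex of degree 6, so every automorphism fixes it; G is not vertex-transitive.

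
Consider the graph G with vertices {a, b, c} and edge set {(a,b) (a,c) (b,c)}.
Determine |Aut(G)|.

Every vertex has degree 2, so G is the complete graph K_3. Every bijection on the vertex set is an automorphism of K_3; hence Aut(K_3) ≅ S_3, order 6.

6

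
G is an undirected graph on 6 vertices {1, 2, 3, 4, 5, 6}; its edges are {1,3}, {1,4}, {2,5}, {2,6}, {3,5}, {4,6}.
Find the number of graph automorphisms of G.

12

Every vertex has degree 2 and the graph is connected, so G is the 6-cycle C_6. The automorphisms of the 6-cycle are exactly the symmetries of a regular 6-gon: the dihedral group D_6, |D_6| = 12.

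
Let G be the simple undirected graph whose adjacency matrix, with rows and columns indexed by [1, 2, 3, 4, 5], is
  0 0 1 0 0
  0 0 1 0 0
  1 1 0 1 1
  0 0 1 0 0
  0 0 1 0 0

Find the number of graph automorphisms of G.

Vertex 3 has degree 4 and every other vertex has degree 1, so G is the star K_{1,4} with centre 3. The 4 leaves are pairwise interchangeable while the centre is fixed, giving Aut(G) = S_4.

24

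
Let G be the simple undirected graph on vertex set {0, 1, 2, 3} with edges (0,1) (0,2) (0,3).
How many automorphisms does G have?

6

Vertex 0 has degree 3 and every other vertex has degree 1, so G is the star K_{1,3} with centre 0. The 3 leaves are pairwise interchangeable while the centre is fixed, giving Aut(G) = S_3.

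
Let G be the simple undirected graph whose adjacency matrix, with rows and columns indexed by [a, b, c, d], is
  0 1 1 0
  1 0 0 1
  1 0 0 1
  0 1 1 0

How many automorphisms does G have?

8

G is 2-regular and bipartite with parts {a, d} and {b, c} (each part is independent and every cross-pair is an edge), so G = K_{2,2}. Aut(K_{2,2}) is the wreath product S_2 ≀ Z_2: permute within each part, then optionally swap the parts; |Aut| = 2·(2!)² = 8.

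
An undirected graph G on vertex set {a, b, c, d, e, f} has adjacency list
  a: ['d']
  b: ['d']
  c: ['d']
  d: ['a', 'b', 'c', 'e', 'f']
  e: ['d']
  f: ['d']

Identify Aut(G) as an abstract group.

the symmetric group on 5 letters

Vertex d has degree 5 and every other vertex has degree 1, so G is the star K_{1,5} with centre d. Any automorphism fixes the centre and permutes the 5 leaves freely, so Aut(G) ≅ S_5 of order 5! = 120.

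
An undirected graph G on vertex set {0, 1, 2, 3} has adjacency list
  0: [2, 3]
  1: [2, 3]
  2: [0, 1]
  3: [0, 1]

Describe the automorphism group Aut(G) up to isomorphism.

the dihedral group of order 8

G is 2-regular and connected on 4 vertices, i.e. the cycle C_4. The automorphisms of the 4-cycle are exactly the symmetries of a regular 4-gon: the dihedral group D_4, |D_4| = 8.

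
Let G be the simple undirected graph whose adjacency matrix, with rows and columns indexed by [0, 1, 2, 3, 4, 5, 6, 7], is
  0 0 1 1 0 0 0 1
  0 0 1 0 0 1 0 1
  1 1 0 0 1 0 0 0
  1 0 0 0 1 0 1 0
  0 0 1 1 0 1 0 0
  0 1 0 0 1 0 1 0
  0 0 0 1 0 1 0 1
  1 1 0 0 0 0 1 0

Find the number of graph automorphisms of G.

G is 3-regular and bipartite on 2^3 = 8 vertices with girth 4; it is the hypercube graph Q_3. Aut(Q_3) consists of the signed permutations of the 3 coordinate axes: 3! permutations times 2^3 sign flips, so |Aut| = 2^3·3! = 48.

48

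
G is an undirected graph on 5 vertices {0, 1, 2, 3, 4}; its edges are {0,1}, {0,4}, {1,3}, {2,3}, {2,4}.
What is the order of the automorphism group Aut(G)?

G is 2-regular and connected on 5 vertices, i.e. the cycle C_5. C_5 has 5 rotations and 5 reflections, so Aut(C_5) ≅ D_5 of order 10.

10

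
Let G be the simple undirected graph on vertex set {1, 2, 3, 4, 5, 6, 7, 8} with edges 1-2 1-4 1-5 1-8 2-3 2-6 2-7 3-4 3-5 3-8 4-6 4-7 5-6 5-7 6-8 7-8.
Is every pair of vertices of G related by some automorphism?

Yes

G is 4-regular and bipartite with parts {1, 3, 6, 7} and {2, 4, 5, 8} (each part is independent and every cross-pair is an edge), so G = K_{4,4}. Each part can be permuted independently (S_4 × S_4) and the two equal-size parts can also be swapped, giving (S_4 × S_4) ⋊ Z_2 of order 2·(4!)² = 1152. Under this action every vertex can be carried to every other, so G is vertex-transitive.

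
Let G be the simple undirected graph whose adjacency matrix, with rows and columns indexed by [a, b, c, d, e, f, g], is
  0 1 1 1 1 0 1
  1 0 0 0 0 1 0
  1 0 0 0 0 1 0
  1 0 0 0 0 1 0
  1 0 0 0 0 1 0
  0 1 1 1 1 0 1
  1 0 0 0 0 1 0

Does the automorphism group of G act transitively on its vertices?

Automorphisms preserve degree, but G has vertices of degree 2 and vertices of degree 5; no automorphism maps one to the other, so G is not vertex-transitive.

No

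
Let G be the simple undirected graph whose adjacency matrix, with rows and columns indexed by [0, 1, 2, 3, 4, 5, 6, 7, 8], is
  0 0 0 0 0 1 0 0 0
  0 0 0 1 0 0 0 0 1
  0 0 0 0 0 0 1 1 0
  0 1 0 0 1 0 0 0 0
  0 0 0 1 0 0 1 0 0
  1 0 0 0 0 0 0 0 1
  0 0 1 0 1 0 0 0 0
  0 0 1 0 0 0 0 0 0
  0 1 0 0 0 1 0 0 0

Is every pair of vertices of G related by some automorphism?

No

Automorphisms preserve degree, but G has vertices of degree 1 and vertices of degree 2; no automorphism maps one to the other, so G is not vertex-transitive.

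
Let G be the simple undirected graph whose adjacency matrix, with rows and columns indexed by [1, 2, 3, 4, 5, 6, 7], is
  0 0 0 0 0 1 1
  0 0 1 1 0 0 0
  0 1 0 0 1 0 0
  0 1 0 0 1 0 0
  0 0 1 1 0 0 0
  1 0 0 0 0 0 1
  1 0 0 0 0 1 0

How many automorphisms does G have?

G has two connected components, {2, 3, 4, 5} and {1, 6, 7}; each is 2-regular, so G = C_4 ⊔ C_3. The components are non-isomorphic (different sizes), so Aut(G) = Aut(C_3) × Aut(C_4) = D_3 × D_4 of order 6·8 = 48.

48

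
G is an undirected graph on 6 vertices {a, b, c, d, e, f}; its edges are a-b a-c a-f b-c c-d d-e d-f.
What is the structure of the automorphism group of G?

the trivial group

The degree sequence is [3, 2, 3, 3, 1, 2]. Checking the degree-preserving permutations of the vertex set shows that none except the identity preserves every edge, so Aut(G) is trivial.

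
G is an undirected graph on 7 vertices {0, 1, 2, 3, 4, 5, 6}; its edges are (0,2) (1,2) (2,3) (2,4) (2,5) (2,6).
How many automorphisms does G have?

Vertex 2 has degree 6 and every other vertex has degree 1, so G is the star K_{1,6} with centre 2. Any automorphism fixes the centre and permutes the 6 leaves freely, so Aut(G) ≅ S_6 of order 6! = 720.

720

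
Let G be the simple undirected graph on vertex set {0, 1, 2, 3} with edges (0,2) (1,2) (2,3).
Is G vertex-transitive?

Vertex 2 is the only vertex of degree 3, so every automorphism fixes it; G is not vertex-transitive.

No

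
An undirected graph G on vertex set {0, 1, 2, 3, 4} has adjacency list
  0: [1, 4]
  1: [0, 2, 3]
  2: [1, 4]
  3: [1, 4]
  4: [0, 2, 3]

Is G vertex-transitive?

No

Automorphisms preserve degree, but G has vertices of degree 2 and vertices of degree 3; no automorphism maps one to the other, so G is not vertex-transitive.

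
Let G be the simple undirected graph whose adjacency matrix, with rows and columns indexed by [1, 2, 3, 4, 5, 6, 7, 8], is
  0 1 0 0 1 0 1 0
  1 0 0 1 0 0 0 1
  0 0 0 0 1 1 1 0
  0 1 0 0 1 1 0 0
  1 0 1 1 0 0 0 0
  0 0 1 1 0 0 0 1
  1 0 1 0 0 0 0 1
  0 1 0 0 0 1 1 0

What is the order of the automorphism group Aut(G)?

G is 3-regular and bipartite on 2^3 = 8 vertices with girth 4; it is the hypercube graph Q_3. The symmetry group of the 3-cube is the hyperoctahedral group B_3 = Z_2 ≀ S_3, of order 2^3·3! = 48.

48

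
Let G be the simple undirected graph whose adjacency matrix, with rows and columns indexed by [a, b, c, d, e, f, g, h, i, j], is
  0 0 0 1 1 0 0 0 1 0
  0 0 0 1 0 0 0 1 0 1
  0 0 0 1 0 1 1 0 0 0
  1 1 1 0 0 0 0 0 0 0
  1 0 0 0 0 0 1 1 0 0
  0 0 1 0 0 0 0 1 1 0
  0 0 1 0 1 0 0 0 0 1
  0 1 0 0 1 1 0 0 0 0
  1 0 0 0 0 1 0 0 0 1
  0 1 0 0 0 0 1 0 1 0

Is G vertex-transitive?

Yes

G is 3-regular on 10 vertices with no triangles and no 4-cycles (girth 5): this is the Petersen graph. It is a classical fact that the Petersen graph has automorphism group S_5 (order 120), arising from its description as the Kneser graph K(5,2). Under this action every vertex can be carried to every other, so G is vertex-transitive.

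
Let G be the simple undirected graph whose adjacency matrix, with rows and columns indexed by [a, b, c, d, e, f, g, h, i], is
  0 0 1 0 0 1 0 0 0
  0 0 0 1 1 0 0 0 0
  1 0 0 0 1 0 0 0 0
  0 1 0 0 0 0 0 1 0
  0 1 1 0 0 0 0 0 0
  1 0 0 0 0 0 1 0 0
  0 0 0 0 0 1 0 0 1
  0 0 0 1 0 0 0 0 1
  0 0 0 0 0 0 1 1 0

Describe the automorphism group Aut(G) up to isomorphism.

G is 2-regular and connected on 9 vertices, i.e. the cycle C_9. The automorphisms of the 9-cycle are exactly the symmetries of a regular 9-gon: the dihedral group D_9, |D_9| = 18.

D_9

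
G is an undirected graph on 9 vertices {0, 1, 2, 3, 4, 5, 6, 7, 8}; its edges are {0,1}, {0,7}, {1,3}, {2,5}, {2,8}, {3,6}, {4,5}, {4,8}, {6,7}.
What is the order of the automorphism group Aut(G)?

G has two connected components, {0, 1, 3, 6, 7} and {2, 4, 5, 8}; each is 2-regular, so G = C_5 ⊔ C_4. No automorphism exchanges components of different sizes, hence Aut(G) is the direct product D_4 × D_5, order 80.

80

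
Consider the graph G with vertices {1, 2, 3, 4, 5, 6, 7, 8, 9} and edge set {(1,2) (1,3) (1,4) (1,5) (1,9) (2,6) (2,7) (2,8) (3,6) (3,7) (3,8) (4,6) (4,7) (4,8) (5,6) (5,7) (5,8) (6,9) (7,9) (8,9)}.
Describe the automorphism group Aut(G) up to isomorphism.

The vertices split by degree into {1, 6, 7, 8} (degree 5) and {2, 3, 4, 5, 9} (degree 4); every edge runs between the two parts, so G is the complete bipartite graph K_{4,5}. The parts have unequal sizes, so no automorphism swaps them; each part is permuted independently, giving S_5 × S_4 of order 5!·4! = 2880.

S_5 × S_4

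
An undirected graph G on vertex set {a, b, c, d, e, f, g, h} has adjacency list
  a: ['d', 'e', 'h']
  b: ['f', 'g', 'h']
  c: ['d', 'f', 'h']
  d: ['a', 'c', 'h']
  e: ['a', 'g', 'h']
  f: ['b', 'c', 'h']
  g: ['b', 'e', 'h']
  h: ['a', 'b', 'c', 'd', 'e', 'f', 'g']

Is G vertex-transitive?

Vertex h is the only vertex of degree 7, so every automorphism fixes it; G is not vertex-transitive.

No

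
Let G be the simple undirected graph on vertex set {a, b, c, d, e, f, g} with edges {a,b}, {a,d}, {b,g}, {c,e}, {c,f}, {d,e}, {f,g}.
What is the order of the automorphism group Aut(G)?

14

Every vertex has degree 2 and the graph is connected, so G is the 7-cycle C_7. The automorphisms of the 7-cycle are exactly the symmetries of a regular 7-gon: the dihedral group D_7, |D_7| = 14.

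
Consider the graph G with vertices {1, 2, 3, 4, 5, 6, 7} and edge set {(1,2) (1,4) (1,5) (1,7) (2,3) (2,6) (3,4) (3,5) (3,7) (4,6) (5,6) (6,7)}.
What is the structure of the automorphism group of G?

S_4 × S_3

The vertices split by degree into {1, 3, 6} (degree 4) and {2, 4, 5, 7} (degree 3); every edge runs between the two parts, so G is the complete bipartite graph K_{3,4}. Automorphisms preserve the bipartition setwise (since the parts differ in size) and act as S_4 × S_3 within it; |Aut| = 144.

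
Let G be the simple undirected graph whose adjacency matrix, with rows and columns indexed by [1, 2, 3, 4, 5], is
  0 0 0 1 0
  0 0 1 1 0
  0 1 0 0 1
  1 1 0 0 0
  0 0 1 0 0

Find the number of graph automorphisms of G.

2

The degree sequence is [1, 2, 2, 2, 1]; the two degree-1 vertices 1 and 5 are the ends of a path, so G = P_5. A path has exactly one nontrivial symmetry — reversal — giving Aut(G) of order 2.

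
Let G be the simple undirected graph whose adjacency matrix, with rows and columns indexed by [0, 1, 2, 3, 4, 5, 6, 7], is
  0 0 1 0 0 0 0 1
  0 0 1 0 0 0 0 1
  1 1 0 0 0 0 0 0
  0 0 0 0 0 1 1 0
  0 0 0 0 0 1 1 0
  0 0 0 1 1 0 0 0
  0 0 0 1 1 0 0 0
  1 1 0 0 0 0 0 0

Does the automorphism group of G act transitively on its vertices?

G has two connected components, {0, 1, 2, 7} and {3, 4, 5, 6}; each is 2-regular, so G = C_4 ⊔ C_4. With two isomorphic components, Aut(G) = Aut(C_4) ≀ S_2 = (D_4 × D_4) ⋊ Z_2: permute each cycle by D_4, then optionally swap the two cycles. Order 2·(2·4)² = 128. This group acts transitively on the 8 vertices.

Yes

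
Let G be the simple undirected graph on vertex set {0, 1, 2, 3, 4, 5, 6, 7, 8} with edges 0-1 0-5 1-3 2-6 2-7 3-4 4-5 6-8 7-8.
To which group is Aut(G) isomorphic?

D_5 × D_4

G has two connected components, {0, 1, 3, 4, 5} and {2, 6, 7, 8}; each is 2-regular, so G = C_5 ⊔ C_4. The components are non-isomorphic (different sizes), so Aut(G) = Aut(C_5) × Aut(C_4) = D_5 × D_4 of order 10·8 = 80.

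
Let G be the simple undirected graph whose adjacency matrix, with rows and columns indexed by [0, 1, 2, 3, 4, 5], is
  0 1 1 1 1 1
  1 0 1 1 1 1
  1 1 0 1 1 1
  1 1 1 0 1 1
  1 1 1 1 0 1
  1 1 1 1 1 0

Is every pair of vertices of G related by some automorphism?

All 6 vertices are pairwise adjacent: G = K_6. Any permutation of the 6 vertices preserves K_6, so Aut(K_6) = S_6 of order 6! = 720. This group acts transitively on the 6 vertices.

Yes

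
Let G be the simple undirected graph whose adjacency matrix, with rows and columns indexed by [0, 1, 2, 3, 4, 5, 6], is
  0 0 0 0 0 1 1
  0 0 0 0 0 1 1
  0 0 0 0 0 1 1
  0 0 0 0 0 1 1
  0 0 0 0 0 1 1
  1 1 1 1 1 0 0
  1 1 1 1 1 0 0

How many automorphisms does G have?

240

The vertices split by degree into {5, 6} (degree 5) and {0, 1, 2, 3, 4} (degree 2); every edge runs between the two parts, so G is the complete bipartite graph K_{2,5}. The parts have unequal sizes, so no automorphism swaps them; each part is permuted independently, giving S_2 × S_5 of order 2!·5! = 240.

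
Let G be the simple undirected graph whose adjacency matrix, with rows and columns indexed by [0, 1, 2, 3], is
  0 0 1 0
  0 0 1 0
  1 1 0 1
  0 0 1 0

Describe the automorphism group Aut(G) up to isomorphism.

the symmetric group on 3 letters

Vertex 2 has degree 3 and every other vertex has degree 1, so G is the star K_{1,3} with centre 2. Any automorphism fixes the centre and permutes the 3 leaves freely, so Aut(G) ≅ S_3 of order 3! = 6.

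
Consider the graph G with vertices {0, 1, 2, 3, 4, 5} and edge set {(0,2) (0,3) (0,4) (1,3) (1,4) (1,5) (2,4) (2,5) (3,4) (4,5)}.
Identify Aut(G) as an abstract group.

the dihedral group of order 10

Vertex 4 is the unique vertex of degree 5; the remaining 5 vertices each have degree 3 and induce a cycle, so G is the wheel on 6 vertices with hub 4. Every automorphism fixes the hub and acts on the rim 5-cycle, so Aut(G) ≅ Aut(C_5) = D_5 of order 10.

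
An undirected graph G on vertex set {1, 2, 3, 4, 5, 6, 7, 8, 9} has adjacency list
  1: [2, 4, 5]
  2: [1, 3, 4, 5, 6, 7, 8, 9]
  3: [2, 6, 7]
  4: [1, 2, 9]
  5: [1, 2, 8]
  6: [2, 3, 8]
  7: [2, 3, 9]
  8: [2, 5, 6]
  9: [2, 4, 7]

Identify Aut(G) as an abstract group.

D_8

Vertex 2 is the unique vertex of degree 8; the remaining 8 vertices each have degree 3 and induce a cycle, so G is the wheel on 9 vertices with hub 2. Every automorphism fixes the hub and acts on the rim 8-cycle, so Aut(G) ≅ Aut(C_8) = D_8 of order 16.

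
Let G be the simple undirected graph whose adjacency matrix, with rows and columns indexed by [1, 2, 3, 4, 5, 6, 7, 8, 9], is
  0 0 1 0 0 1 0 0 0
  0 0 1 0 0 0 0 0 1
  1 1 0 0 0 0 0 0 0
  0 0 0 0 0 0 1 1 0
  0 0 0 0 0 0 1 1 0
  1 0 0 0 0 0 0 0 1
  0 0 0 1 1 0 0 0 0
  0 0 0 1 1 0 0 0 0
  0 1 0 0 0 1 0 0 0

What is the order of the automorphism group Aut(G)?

80

G has two connected components, {1, 2, 3, 6, 9} and {4, 5, 7, 8}; each is 2-regular, so G = C_5 ⊔ C_4. The components are non-isomorphic (different sizes), so Aut(G) = Aut(C_4) × Aut(C_5) = D_4 × D_5 of order 8·10 = 80.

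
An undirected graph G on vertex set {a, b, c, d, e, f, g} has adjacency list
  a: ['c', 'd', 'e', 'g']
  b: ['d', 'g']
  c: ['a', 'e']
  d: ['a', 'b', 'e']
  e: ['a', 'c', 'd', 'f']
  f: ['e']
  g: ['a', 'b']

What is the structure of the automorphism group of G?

Degrees alone do not determine every vertex (e.g. a and e both have degree 4), but their neighbour-degree multisets differ: N(a) has degrees [2, 2, 3, 4] while N(e) has degrees [1, 2, 3, 4]. Repeating this refinement separates all vertices, so the only automorphism is the identity.

{e}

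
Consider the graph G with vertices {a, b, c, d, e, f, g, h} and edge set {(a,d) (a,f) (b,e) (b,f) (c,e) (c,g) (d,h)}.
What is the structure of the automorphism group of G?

The degree sequence is [2, 2, 2, 2, 2, 2, 1, 1]; the two degree-1 vertices g and h are the ends of a path, so G = P_8. A path has exactly one nontrivial symmetry — reversal — giving Aut(G) of order 2.

C_2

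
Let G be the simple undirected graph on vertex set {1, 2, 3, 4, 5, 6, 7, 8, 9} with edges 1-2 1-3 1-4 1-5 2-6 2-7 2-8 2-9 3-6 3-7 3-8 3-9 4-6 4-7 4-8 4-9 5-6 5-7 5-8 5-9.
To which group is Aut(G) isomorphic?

S_5 × S_4

The vertices split by degree into {2, 3, 4, 5} (degree 5) and {1, 6, 7, 8, 9} (degree 4); every edge runs between the two parts, so G is the complete bipartite graph K_{4,5}. The parts have unequal sizes, so no automorphism swaps them; each part is permuted independently, giving S_5 × S_4 of order 5!·4! = 2880.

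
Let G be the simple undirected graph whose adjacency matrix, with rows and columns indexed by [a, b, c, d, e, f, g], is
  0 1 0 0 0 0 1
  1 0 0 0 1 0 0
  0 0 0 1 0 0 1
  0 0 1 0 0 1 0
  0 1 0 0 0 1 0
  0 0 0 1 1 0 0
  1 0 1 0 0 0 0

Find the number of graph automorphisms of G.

14

Every vertex has degree 2 and the graph is connected, so G is the 7-cycle C_7. C_7 has 7 rotations and 7 reflections, so Aut(C_7) ≅ D_7 of order 14.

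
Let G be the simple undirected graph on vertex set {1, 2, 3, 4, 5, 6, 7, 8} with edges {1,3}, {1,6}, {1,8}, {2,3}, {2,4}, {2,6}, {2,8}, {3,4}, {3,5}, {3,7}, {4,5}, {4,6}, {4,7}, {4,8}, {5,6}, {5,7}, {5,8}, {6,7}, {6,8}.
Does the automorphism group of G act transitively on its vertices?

Vertex 1 is the only vertex of degree 3, so every automorphism fixes it; G is not vertex-transitive.

No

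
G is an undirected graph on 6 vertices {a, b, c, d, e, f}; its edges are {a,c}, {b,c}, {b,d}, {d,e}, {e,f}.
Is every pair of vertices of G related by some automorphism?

Automorphisms preserve degree, but G has vertices of degree 1 and vertices of degree 2; no automorphism maps one to the other, so G is not vertex-transitive.

No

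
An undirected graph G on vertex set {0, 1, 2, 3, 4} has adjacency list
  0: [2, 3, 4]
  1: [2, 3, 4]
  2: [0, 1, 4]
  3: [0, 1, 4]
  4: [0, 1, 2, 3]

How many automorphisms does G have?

Vertex 4 is the unique vertex of degree 4; the remaining 4 vertices each have degree 3 and induce a cycle, so G is the wheel on 5 vertices with hub 4. Every automorphism fixes the hub and acts on the rim 4-cycle, so Aut(G) ≅ Aut(C_4) = D_4 of order 8.

8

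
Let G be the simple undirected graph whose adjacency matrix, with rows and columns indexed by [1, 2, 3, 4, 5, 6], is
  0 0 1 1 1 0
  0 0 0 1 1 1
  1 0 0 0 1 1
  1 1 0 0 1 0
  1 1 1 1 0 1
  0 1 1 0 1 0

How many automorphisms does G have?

10

Vertex 5 is the unique vertex of degree 5; the remaining 5 vertices each have degree 3 and induce a cycle, so G is the wheel on 6 vertices with hub 5. With the hub fixed, the remaining symmetry is that of the rim cycle C_5, giving the dihedral group D_5.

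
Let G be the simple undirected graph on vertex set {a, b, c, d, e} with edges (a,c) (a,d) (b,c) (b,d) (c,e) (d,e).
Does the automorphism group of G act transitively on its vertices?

Automorphisms preserve degree, but G has vertices of degree 2 and vertices of degree 3; no automorphism maps one to the other, so G is not vertex-transitive.

No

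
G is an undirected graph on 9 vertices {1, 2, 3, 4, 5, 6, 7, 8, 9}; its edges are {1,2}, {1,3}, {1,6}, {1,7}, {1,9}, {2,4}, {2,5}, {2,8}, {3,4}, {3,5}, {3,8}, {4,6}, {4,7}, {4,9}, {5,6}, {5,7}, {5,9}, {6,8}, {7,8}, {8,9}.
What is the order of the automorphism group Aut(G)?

The vertices split by degree into {1, 4, 5, 8} (degree 5) and {2, 3, 6, 7, 9} (degree 4); every edge runs between the two parts, so G is the complete bipartite graph K_{4,5}. Automorphisms preserve the bipartition setwise (since the parts differ in size) and act as S_4 × S_5 within it; |Aut| = 2880.

2880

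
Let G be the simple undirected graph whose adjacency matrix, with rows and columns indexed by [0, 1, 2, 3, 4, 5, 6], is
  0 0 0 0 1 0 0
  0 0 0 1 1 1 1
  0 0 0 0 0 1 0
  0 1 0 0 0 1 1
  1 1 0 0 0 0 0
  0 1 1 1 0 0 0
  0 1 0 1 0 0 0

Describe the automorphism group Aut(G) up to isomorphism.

the trivial group

Degrees alone do not determine every vertex (e.g. 0 and 2 both have degree 1), but their neighbour-degree multisets differ: N(0) has degrees [2] while N(2) has degrees [3]. Repeating this refinement separates all vertices, so the only automorphism is the identity.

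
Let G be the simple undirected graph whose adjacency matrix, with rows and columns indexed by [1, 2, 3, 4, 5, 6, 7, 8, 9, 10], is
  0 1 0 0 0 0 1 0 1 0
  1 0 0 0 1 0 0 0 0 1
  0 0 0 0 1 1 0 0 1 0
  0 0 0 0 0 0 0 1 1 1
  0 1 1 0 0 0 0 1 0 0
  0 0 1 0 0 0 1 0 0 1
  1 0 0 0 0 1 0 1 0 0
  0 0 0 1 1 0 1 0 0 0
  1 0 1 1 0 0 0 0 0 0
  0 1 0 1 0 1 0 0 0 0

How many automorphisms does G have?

G is 3-regular on 10 vertices with no triangles and no 4-cycles (girth 5): this is the Petersen graph. Viewing the Petersen graph as the Kneser graph K(5,2) — vertices are 2-subsets of {1,…,5}, edges join disjoint pairs — its automorphisms are exactly the permutations of the 5-element set, so Aut ≅ S_5 of order 120.

120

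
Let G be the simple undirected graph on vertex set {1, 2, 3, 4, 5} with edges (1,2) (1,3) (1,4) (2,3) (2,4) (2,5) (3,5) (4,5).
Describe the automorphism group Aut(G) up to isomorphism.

D_4

Vertex 2 is the unique vertex of degree 4; the remaining 4 vertices each have degree 3 and induce a cycle, so G is the wheel on 5 vertices with hub 2. Every automorphism fixes the hub and acts on the rim 4-cycle, so Aut(G) ≅ Aut(C_4) = D_4 of order 8.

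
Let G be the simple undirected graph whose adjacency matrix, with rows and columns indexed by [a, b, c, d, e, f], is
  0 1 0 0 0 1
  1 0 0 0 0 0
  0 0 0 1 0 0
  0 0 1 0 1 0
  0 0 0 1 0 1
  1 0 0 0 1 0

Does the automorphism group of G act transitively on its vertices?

Automorphisms preserve degree, but G has vertices of degree 1 and vertices of degree 2; no automorphism maps one to the other, so G is not vertex-transitive.

No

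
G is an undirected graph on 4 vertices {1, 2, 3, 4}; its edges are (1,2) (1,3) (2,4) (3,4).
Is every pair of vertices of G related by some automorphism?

G is 2-regular and bipartite on 2^2 = 4 vertices with girth 4; it is the hypercube graph Q_2. The symmetry group of the 2-cube is the hyperoctahedral group B_2 = Z_2 ≀ S_2, of order 2^2·2! = 8. Under this action every vertex can be carried to every other, so G is vertex-transitive.

Yes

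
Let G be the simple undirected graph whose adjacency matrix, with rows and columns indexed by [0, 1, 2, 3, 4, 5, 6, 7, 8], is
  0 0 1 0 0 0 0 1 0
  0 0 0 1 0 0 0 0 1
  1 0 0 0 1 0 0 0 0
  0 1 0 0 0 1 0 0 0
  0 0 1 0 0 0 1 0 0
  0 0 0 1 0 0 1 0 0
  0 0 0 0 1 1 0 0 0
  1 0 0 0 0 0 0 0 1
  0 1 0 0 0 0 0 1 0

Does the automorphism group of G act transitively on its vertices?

Yes

Every vertex has degree 2 and the graph is connected, so G is the 9-cycle C_9. C_9 has 9 rotations and 9 reflections, so Aut(C_9) ≅ D_9 of order 18. Under this action every vertex can be carried to every other, so G is vertex-transitive.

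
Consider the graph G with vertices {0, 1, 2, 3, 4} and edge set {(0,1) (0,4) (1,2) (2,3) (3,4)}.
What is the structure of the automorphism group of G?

D_5

G is 2-regular and connected on 5 vertices, i.e. the cycle C_5. C_5 has 5 rotations and 5 reflections, so Aut(C_5) ≅ D_5 of order 10.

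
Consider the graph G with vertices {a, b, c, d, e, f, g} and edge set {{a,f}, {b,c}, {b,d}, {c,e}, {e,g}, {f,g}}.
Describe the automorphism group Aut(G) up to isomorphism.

The degree sequence is [1, 2, 2, 1, 2, 2, 2]; the two degree-1 vertices a and d are the ends of a path, so G = P_7. The only nontrivial automorphism of a path is the end-to-end reflection, so Aut(G) ≅ Z_2.

C_2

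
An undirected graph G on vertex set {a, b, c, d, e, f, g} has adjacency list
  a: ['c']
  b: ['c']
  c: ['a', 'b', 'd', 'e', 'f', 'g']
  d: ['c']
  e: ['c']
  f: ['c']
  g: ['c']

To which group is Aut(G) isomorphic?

Vertex c has degree 6 and every other vertex has degree 1, so G is the star K_{1,6} with centre c. The 6 leaves are pairwise interchangeable while the centre is fixed, giving Aut(G) = S_6.

the symmetric group on 6 letters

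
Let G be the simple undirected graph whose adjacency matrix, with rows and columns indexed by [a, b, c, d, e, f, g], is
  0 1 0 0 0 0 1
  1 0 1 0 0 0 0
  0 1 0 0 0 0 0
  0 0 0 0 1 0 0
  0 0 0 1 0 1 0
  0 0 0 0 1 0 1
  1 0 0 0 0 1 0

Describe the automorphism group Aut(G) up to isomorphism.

The degree sequence is [2, 2, 1, 1, 2, 2, 2]; the two degree-1 vertices c and d are the ends of a path, so G = P_7. A path has exactly one nontrivial symmetry — reversal — giving Aut(G) of order 2.

the cyclic group of order 2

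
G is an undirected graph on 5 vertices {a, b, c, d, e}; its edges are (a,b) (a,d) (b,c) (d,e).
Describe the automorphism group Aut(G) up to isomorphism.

The degree sequence is [2, 2, 1, 2, 1]; the two degree-1 vertices c and e are the ends of a path, so G = P_5. A path has exactly one nontrivial symmetry — reversal — giving Aut(G) of order 2.

the cyclic group of order 2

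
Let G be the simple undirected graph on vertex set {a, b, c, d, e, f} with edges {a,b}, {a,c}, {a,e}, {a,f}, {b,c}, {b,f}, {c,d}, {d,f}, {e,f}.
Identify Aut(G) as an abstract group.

Degrees alone do not determine every vertex (e.g. a and f both have degree 4), but their neighbour-degree multisets differ: N(a) has degrees [2, 3, 3, 4] while N(f) has degrees [2, 2, 3, 4]. Repeating this refinement separates all vertices, so the only automorphism is the identity.

1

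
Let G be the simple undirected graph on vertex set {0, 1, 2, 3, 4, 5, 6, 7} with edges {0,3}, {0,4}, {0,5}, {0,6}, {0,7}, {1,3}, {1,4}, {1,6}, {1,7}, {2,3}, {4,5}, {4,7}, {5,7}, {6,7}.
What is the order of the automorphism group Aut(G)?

1

The degree sequence is [5, 4, 1, 3, 4, 3, 3, 5]. Checking the degree-preserving permutations of the vertex set shows that none except the identity preserves every edge, so Aut(G) is trivial.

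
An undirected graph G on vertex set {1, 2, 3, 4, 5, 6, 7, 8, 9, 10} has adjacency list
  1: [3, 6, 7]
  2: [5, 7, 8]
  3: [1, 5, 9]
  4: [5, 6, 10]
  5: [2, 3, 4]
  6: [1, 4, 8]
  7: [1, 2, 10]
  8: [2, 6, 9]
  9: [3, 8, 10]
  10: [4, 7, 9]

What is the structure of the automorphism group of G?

S_5

G is 3-regular on 10 vertices with no triangles and no 4-cycles (girth 5): this is the Petersen graph. It is a classical fact that the Petersen graph has automorphism group S_5 (order 120), arising from its description as the Kneser graph K(5,2).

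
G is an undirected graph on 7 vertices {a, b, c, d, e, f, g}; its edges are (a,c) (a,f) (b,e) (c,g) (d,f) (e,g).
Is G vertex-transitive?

No

Automorphisms preserve degree, but G has vertices of degree 1 and vertices of degree 2; no automorphism maps one to the other, so G is not vertex-transitive.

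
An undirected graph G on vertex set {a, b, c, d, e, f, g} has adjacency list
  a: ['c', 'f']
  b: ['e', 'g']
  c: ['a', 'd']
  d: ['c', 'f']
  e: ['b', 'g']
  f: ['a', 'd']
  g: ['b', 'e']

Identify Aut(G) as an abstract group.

G has two connected components, {a, c, d, f} and {b, e, g}; each is 2-regular, so G = C_4 ⊔ C_3. The components are non-isomorphic (different sizes), so Aut(G) = Aut(C_4) × Aut(C_3) = D_4 × D_3 of order 8·6 = 48.

D_4 × D_3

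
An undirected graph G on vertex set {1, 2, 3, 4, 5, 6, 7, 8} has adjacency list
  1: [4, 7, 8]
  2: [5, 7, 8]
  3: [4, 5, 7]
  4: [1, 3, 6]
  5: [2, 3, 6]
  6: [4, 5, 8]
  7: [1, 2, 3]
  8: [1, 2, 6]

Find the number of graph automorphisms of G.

48

G is 3-regular and bipartite on 2^3 = 8 vertices with girth 4; it is the hypercube graph Q_3. The symmetry group of the 3-cube is the hyperoctahedral group B_3 = Z_2 ≀ S_3, of order 2^3·3! = 48.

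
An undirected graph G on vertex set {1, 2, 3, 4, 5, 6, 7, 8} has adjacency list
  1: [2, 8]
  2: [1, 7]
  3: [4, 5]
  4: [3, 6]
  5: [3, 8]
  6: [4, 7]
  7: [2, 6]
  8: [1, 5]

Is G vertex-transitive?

Yes

G is 2-regular and connected on 8 vertices, i.e. the cycle C_8. C_8 has 8 rotations and 8 reflections, so Aut(C_8) ≅ D_8 of order 16. Under this action every vertex can be carried to every other, so G is vertex-transitive.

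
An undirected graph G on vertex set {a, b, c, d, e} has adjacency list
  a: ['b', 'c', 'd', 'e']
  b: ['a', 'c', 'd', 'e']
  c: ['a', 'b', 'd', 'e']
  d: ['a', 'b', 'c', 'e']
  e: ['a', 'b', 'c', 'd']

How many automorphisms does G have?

120

All 5 vertices are pairwise adjacent: G = K_5. Any permutation of the 5 vertices preserves K_5, so Aut(K_5) = S_5 of order 5! = 120.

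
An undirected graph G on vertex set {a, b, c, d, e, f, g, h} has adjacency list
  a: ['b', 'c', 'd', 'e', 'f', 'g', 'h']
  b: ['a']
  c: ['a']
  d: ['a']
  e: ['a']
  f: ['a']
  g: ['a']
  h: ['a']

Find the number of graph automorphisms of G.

Vertex a has degree 7 and every other vertex has degree 1, so G is the star K_{1,7} with centre a. Any automorphism fixes the centre and permutes the 7 leaves freely, so Aut(G) ≅ S_7 of order 7! = 5040.

5040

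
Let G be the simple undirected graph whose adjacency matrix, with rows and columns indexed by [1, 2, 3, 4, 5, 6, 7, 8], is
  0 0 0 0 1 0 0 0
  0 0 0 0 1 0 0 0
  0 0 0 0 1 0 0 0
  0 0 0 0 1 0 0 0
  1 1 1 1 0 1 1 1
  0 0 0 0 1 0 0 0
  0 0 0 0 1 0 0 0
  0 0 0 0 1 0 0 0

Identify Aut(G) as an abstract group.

Vertex 5 has degree 7 and every other vertex has degree 1, so G is the star K_{1,7} with centre 5. Any automorphism fixes the centre and permutes the 7 leaves freely, so Aut(G) ≅ S_7 of order 7! = 5040.

the symmetric group on 7 letters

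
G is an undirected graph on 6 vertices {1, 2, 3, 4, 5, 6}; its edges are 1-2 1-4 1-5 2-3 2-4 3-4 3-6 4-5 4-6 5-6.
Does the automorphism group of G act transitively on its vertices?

Vertex 4 is the only vertex of degree 5, so every automorphism fixes it; G is not vertex-transitive.

No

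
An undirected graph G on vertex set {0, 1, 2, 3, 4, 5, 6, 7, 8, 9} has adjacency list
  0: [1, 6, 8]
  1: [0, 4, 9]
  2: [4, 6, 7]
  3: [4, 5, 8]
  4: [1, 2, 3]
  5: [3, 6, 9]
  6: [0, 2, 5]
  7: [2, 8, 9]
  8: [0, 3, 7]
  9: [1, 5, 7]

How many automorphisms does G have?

120

G is 3-regular on 10 vertices with no triangles and no 4-cycles (girth 5): this is the Petersen graph. It is a classical fact that the Petersen graph has automorphism group S_5 (order 120), arising from its description as the Kneser graph K(5,2).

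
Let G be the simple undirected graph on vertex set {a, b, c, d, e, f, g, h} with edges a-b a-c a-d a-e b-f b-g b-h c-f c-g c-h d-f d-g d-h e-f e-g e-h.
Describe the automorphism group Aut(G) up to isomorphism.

G is 4-regular and bipartite with parts {a, f, g, h} and {b, c, d, e} (each part is independent and every cross-pair is an edge), so G = K_{4,4}. Aut(K_{4,4}) is the wreath product S_4 ≀ Z_2: permute within each part, then optionally swap the parts; |Aut| = 2·(4!)² = 1152.

S_4 ≀ Z_2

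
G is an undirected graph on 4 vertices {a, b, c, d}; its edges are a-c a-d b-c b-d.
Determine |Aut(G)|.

G is 2-regular and bipartite on 2^2 = 4 vertices with girth 4; it is the hypercube graph Q_2. Aut(Q_2) consists of the signed permutations of the 2 coordinate axes: 2! permutations times 2^2 sign flips, so |Aut| = 2^2·2! = 8.

8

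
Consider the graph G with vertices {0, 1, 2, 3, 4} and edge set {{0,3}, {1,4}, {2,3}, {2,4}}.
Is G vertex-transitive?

Automorphisms preserve degree, but G has vertices of degree 1 and vertices of degree 2; no automorphism maps one to the other, so G is not vertex-transitive.

No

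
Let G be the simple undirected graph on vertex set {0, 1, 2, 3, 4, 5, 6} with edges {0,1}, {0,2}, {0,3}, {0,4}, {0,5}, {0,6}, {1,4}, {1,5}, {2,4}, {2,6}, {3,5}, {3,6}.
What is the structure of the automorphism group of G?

D_6

Vertex 0 is the unique vertex of degree 6; the remaining 6 vertices each have degree 3 and induce a cycle, so G is the wheel on 7 vertices with hub 0. Every automorphism fixes the hub and acts on the rim 6-cycle, so Aut(G) ≅ Aut(C_6) = D_6 of order 12.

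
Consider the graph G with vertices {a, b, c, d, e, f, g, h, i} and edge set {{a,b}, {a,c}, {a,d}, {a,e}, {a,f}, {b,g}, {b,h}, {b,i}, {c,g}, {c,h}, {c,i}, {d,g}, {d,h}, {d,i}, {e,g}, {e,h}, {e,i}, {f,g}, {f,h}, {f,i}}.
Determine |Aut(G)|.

The vertices split by degree into {a, g, h, i} (degree 5) and {b, c, d, e, f} (degree 4); every edge runs between the two parts, so G is the complete bipartite graph K_{4,5}. Automorphisms preserve the bipartition setwise (since the parts differ in size) and act as S_4 × S_5 within it; |Aut| = 2880.

2880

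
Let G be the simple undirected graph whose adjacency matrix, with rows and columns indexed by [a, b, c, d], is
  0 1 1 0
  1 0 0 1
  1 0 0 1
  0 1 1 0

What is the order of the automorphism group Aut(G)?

G is 2-regular and connected on 4 vertices, i.e. the cycle C_4. The automorphisms of the 4-cycle are exactly the symmetries of a regular 4-gon: the dihedral group D_4, |D_4| = 8.

8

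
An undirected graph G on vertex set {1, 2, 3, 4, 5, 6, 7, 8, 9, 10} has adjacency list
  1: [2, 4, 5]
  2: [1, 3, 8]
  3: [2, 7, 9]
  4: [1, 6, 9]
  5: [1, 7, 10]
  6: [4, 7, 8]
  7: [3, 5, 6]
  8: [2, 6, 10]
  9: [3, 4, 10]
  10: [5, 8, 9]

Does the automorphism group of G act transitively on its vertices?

G is 3-regular on 10 vertices with no triangles and no 4-cycles (girth 5): this is the Petersen graph. It is a classical fact that the Petersen graph has automorphism group S_5 (order 120), arising from its description as the Kneser graph K(5,2). This group acts transitively on the 10 vertices.

Yes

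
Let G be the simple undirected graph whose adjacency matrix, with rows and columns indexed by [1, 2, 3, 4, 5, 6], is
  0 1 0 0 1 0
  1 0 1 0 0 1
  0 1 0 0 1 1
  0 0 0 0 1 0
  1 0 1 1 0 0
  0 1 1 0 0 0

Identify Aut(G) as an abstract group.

the trivial group

The degree sequence is [2, 3, 3, 1, 3, 2]. Checking the degree-preserving permutations of the vertex set shows that none except the identity preserves every edge, so Aut(G) is trivial.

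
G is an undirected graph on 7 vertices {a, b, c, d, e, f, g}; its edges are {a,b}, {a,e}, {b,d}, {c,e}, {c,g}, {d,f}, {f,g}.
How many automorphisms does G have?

14

Every vertex has degree 2 and the graph is connected, so G is the 7-cycle C_7. The automorphisms of the 7-cycle are exactly the symmetries of a regular 7-gon: the dihedral group D_7, |D_7| = 14.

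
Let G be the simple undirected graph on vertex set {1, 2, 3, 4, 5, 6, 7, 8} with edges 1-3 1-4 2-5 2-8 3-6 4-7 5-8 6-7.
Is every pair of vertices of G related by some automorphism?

G has two connected components, {1, 3, 4, 6, 7} and {2, 5, 8}; each is 2-regular, so G = C_5 ⊔ C_3. The orbit of 1 under Aut(G) is {1, 3, 4, 6, 7}, which does not contain 2, so G is not vertex-transitive.

No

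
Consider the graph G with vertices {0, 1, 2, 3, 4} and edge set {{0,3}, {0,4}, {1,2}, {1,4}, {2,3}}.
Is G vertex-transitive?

Every vertex has degree 2 and the graph is connected, so G is the 5-cycle C_5. The automorphisms of the 5-cycle are exactly the symmetries of a regular 5-gon: the dihedral group D_5, |D_5| = 10. This group acts transitively on the 5 vertices.

Yes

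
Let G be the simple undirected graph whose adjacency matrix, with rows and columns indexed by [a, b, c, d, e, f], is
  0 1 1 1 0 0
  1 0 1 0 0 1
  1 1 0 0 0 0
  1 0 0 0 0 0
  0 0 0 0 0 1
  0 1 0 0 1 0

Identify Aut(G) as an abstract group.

Degrees alone do not determine every vertex (e.g. a and b both have degree 3), but their neighbour-degree multisets differ: N(a) has degrees [1, 2, 3] while N(b) has degrees [2, 2, 3]. Repeating this refinement separates all vertices, so the only automorphism is the identity.

1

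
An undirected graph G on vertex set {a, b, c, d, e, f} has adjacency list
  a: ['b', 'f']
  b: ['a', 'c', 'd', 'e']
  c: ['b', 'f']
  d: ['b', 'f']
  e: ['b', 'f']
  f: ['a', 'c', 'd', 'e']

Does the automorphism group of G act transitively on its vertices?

Automorphisms preserve degree, but G has vertices of degree 2 and vertices of degree 4; no automorphism maps one to the other, so G is not vertex-transitive.

No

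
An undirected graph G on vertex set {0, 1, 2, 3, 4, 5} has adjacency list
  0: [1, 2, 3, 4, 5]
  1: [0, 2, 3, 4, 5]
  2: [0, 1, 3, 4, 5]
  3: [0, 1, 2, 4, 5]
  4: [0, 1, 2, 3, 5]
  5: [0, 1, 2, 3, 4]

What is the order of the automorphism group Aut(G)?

720

All 6 vertices are pairwise adjacent: G = K_6. Any permutation of the 6 vertices preserves K_6, so Aut(K_6) = S_6 of order 6! = 720.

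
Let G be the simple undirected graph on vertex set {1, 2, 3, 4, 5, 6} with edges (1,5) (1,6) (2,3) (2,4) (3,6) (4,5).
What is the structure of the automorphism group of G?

D_6

G is 2-regular and connected on 6 vertices, i.e. the cycle C_6. The automorphisms of the 6-cycle are exactly the symmetries of a regular 6-gon: the dihedral group D_6, |D_6| = 12.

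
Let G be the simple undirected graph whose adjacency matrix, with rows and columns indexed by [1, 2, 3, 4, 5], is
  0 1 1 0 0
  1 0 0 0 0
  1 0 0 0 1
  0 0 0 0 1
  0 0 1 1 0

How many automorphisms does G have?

The degree sequence is [2, 1, 2, 1, 2]; the two degree-1 vertices 2 and 4 are the ends of a path, so G = P_5. The only nontrivial automorphism of a path is the end-to-end reflection, so Aut(G) ≅ Z_2.

2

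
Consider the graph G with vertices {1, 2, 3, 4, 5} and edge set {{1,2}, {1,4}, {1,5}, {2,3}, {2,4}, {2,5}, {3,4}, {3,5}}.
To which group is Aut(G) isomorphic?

D_4

Vertex 2 is the unique vertex of degree 4; the remaining 4 vertices each have degree 3 and induce a cycle, so G is the wheel on 5 vertices with hub 2. With the hub fixed, the remaining symmetry is that of the rim cycle C_4, giving the dihedral group D_4.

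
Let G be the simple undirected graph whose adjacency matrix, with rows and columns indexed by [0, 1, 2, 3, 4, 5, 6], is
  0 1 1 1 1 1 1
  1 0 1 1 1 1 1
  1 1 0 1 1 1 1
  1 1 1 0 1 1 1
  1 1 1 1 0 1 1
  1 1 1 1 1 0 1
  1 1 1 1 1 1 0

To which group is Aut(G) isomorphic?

Every vertex has degree 6, so G is the complete graph K_7. Every bijection on the vertex set is an automorphism of K_7; hence Aut(K_7) ≅ S_7, order 5040.

S_7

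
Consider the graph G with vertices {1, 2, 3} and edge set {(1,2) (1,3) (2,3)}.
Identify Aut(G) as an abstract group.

the symmetric group on 3 letters

Every vertex has degree 2, so G is the complete graph K_3. Every bijection on the vertex set is an automorphism of K_3; hence Aut(K_3) ≅ S_3, order 6.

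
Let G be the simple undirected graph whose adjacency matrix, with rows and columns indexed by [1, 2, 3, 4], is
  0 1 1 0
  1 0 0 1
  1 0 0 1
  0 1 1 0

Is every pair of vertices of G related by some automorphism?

G is 2-regular and bipartite on 2^2 = 4 vertices with girth 4; it is the hypercube graph Q_2. The symmetry group of the 2-cube is the hyperoctahedral group B_2 = Z_2 ≀ S_2, of order 2^2·2! = 8. This group acts transitively on the 4 vertices.

Yes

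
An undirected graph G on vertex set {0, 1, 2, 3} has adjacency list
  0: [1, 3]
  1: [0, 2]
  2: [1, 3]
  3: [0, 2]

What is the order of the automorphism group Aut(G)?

8

G is 2-regular and bipartite on 2^2 = 4 vertices with girth 4; it is the hypercube graph Q_2. Aut(Q_2) consists of the signed permutations of the 2 coordinate axes: 2! permutations times 2^2 sign flips, so |Aut| = 2^2·2! = 8.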